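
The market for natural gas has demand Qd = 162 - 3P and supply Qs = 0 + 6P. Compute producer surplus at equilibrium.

Equilibrium: 162 - 3P = 0 + 6P gives P* = 18, Q* = 108.
Supply starts at P = 0 (where Qs = 0).
PS = ½(18 − 0)(108) = 972.

Producer surplus = 972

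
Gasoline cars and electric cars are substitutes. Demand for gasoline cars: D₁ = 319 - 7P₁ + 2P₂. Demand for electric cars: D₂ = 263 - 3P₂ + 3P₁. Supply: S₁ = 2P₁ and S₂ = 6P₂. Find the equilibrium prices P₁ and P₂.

Market 1: 319 - 7P₁ + 2P₂ = 2P₁ → 9P₁ - 2P₂ = 319.
Market 2: 9P₂ - 3P₁ = 263.
Eliminating P₂: 9×(1) + 2×(2) gives 75P₁ = 3397, so P₁ = 3397/75.
Back-substitute into (2): P₂ = (263 + 3×3397/75) / 9 = 44.32.

P₁ = 3397/75, P₂ = 44.32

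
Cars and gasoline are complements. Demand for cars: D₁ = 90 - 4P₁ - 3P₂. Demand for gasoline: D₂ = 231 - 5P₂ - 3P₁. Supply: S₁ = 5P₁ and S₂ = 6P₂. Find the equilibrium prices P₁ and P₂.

P₁ = 3.3, P₂ = 20.1

Market 1: 90 - 4P₁ - 3P₂ = 5P₁ → 9P₁ + 3P₂ = 90.
Market 2: 11P₂ + 3P₁ = 231.
Eliminating P₂: 11×(1) − 3×(2) gives 90P₁ = 297, so P₁ = 3.3.
Back-substitute into (2): P₂ = (231 − 3×3.3) / 11 = 20.1.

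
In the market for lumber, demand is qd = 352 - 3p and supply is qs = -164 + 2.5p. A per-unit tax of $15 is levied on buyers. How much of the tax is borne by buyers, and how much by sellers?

Pre-tax equilibrium: p* = 1032/11, q* = 776/11.
Tax on buyers shifts demand to qd = 352 − 3(p + 15) = 307 - 3p.
307 - 3p = -164 + 2.5p gives seller price ps = 942/11; buyers pay pb = 942/11 + 15 = 1107/11.
New quantity: q = 352 − 3(1107/11) = 551/11.
Buyer burden = 1107/11 − 1032/11 = 75/11; seller burden = 1032/11 − 942/11 = 90/11.

Buyers bear 75/11, sellers bear 90/11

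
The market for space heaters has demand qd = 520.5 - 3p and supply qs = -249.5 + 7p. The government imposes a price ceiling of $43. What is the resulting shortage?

Shortage = 340

Equilibrium price would be p* = 77, so the ceiling at 43 binds.
At p = 43: qd = 520.5 − 3(43) = 391.5, qs = -249.5 + 7(43) = 51.5.
Shortage = 391.5 − 51.5 = 340.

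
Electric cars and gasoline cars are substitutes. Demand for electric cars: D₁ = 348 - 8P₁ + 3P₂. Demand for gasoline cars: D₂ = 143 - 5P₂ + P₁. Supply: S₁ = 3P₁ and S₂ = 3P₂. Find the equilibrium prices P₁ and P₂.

P₁ = 37.8, P₂ = 22.6

Market 1: 348 - 8P₁ + 3P₂ = 3P₁ → 11P₁ - 3P₂ = 348.
Market 2: 8P₂ - P₁ = 143.
Eliminating P₂: 8×(1) + 3×(2) gives 85P₁ = 3213, so P₁ = 37.8.
Back-substitute into (2): P₂ = (143 + 1×37.8) / 8 = 22.6.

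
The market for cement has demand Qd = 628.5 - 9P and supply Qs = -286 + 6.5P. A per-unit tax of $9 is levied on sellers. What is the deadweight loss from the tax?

Pre-tax equilibrium: P* = 59, Q* = 97.5.
Tax on sellers shifts supply to Qs = -286 + 6.5(P − 9) = -344.5 + 6.5P.
628.5 - 9P = -344.5 + 6.5P gives buyer price Pb = 1946/31; sellers receive Ps = 1946/31 − 9 = 1667/31.
New quantity: Q = 628.5 − 9(1946/31) = 3939/62.
DWL = ½ × 9 × (97.5 − 3939/62) = 9477/62.

Deadweight loss = 9477/62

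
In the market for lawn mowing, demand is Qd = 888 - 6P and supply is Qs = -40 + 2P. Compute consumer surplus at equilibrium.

Consumer surplus = 3072

Equilibrium: 888 - 6P = -40 + 2P gives P* = 116, Q* = 192.
Demand choke price (Qd = 0): P = 148.
CS = ½(148 − 116)(192) = 3072.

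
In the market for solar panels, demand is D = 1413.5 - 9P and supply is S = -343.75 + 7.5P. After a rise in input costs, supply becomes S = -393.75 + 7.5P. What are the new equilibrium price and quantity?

Original equilibrium: P* = 106.5, Q* = 455.
New equilibrium: 1413.5 - 9P = -393.75 + 7.5P, so 1807.25 = 16.5P and P' = 7229/66; Q' = 1413.5 − 9(7229/66) = 4705/11.

P' = 7229/66, Q' = 4705/11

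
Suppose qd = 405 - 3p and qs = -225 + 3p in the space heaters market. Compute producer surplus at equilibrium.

Equilibrium: 405 - 3p = -225 + 3p gives p* = 105, q* = 90.
Supply starts at p = 75 (where qs = 0).
PS = ½(105 − 75)(90) = 1350.

Producer surplus = 1350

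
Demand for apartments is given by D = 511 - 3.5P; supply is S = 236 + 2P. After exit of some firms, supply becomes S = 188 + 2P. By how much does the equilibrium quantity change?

Original equilibrium: P* = 50, Q* = 336.
New equilibrium: 511 - 3.5P = 188 + 2P, so 323 = 5.5P and P' = 646/11; Q' = 511 − 3.5(646/11) = 3360/11.
Change in quantity: 3360/11 − 336 = -336/11.

ΔQ = -336/11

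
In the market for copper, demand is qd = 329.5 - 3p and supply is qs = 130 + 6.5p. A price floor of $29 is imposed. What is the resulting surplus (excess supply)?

Equilibrium price would be p* = 21, so the floor at 29 binds.
At p = 29: qd = 242.5, qs = 318.5.
Surplus = 318.5 − 242.5 = 76.

Surplus = 76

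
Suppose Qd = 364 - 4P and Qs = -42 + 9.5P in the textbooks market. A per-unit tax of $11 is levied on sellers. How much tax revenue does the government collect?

Pre-tax equilibrium: P* = 812/27, Q* = 6580/27.
Tax on sellers shifts supply to Qs = -42 + 9.5(P − 11) = -146.5 + 9.5P.
364 - 4P = -146.5 + 9.5P gives buyer price Pb = 1021/27; sellers receive Ps = 1021/27 − 11 = 724/27.
New quantity: Q = 364 − 4(1021/27) = 5744/27.
Revenue = 11 × 5744/27 = 63184/27.

Tax revenue = 63184/27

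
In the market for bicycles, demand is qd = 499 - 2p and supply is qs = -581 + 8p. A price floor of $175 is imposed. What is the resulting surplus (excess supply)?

Equilibrium price would be p* = 108, so the floor at 175 binds.
At p = 175: qd = 149, qs = 819.
Surplus = 819 − 149 = 670.

Surplus = 670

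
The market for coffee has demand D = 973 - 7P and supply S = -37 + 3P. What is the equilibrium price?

P* = 101

Set D = S: 973 - 7P = -37 + 3P.
1010 = 10P, so P* = 101.
Q* = 973 − 7(101) = 266.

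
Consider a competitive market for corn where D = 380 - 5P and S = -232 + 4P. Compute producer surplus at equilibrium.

Equilibrium: 380 - 5P = -232 + 4P gives P* = 68, Q* = 40.
Supply starts at P = 58 (where S = 0).
PS = ½(68 − 58)(40) = 200.

Producer surplus = 200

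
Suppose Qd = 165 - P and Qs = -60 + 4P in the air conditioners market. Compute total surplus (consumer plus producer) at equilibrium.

Total surplus = 9000

Equilibrium: 165 - P = -60 + 4P gives P* = 45, Q* = 120.
Demand choke price: P = 165; supply starts at P = 15.
CS = ½(165 − 45)(120) = 7200; PS = ½(45 − 15)(120) = 1800.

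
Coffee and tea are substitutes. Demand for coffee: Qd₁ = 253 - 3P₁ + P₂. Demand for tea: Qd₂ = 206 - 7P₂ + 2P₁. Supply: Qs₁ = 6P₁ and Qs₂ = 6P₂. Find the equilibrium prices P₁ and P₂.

P₁ = 699/23, P₂ = 472/23

Market 1: 253 - 3P₁ + P₂ = 6P₁ → 9P₁ - P₂ = 253.
Market 2: 13P₂ - 2P₁ = 206.
Eliminating P₂: 13×(1) + 1×(2) gives 115P₁ = 3495, so P₁ = 699/23.
Back-substitute into (2): P₂ = (206 + 2×699/23) / 13 = 472/23.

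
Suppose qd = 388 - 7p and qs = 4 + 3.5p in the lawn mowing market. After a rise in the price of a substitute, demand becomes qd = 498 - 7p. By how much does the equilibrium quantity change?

Original equilibrium: p* = 256/7, q* = 132.
New equilibrium: 498 - 7p = 4 + 3.5p, so 494 = 10.5p and p' = 988/21; q' = 498 − 7(988/21) = 506/3.
Change in quantity: 506/3 − 132 = 110/3.

Δq = 110/3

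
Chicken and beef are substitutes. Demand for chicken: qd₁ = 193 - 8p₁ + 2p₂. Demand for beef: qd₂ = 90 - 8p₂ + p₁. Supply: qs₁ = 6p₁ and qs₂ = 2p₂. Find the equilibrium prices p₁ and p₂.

Market 1: 193 - 8p₁ + 2p₂ = 6p₁ → 14p₁ - 2p₂ = 193.
Market 2: 10p₂ - p₁ = 90.
Eliminating p₂: 10×(1) + 2×(2) gives 138p₁ = 2110, so p₁ = 1055/69.
Back-substitute into (2): p₂ = (90 + 1×1055/69) / 10 = 1453/138.

p₁ = 1055/69, p₂ = 1453/138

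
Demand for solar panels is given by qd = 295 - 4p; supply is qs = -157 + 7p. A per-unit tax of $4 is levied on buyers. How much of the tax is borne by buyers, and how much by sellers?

Pre-tax equilibrium: p* = 452/11, q* = 1437/11.
Tax on buyers shifts demand to qd = 295 − 4(p + 4) = 279 - 4p.
279 - 4p = -157 + 7p gives seller price ps = 436/11; buyers pay pb = 436/11 + 4 = 480/11.
New quantity: q = 295 − 4(480/11) = 1325/11.
Buyer burden = 480/11 − 452/11 = 28/11; seller burden = 452/11 − 436/11 = 16/11.

Buyers bear 28/11, sellers bear 16/11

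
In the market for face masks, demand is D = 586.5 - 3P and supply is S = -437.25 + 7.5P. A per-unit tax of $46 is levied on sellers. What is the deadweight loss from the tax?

Pre-tax equilibrium: P* = 97.5, Q* = 294.
Tax on sellers shifts supply to S = -437.25 + 7.5(P − 46) = -782.25 + 7.5P.
586.5 - 3P = -782.25 + 7.5P gives buyer price Pb = 1825/14; sellers receive Ps = 1825/14 − 46 = 1181/14.
New quantity: Q = 586.5 − 3(1825/14) = 1368/7.
DWL = ½ × 46 × (294 − 1368/7) = 15870/7.

Deadweight loss = 15870/7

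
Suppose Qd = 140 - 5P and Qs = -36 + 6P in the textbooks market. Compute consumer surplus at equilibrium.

Equilibrium: 140 - 5P = -36 + 6P gives P* = 16, Q* = 60.
Demand choke price (Qd = 0): P = 28.
CS = ½(28 − 16)(60) = 360.

Consumer surplus = 360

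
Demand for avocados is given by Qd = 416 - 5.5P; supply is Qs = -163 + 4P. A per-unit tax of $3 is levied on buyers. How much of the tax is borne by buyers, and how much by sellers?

Pre-tax equilibrium: P* = 1158/19, Q* = 1535/19.
Tax on buyers shifts demand to Qd = 416 − 5.5(P + 3) = 399.5 - 5.5P.
399.5 - 5.5P = -163 + 4P gives seller price Ps = 1125/19; buyers pay Pb = 1125/19 + 3 = 1182/19.
New quantity: Q = 416 − 5.5(1182/19) = 1403/19.
Buyer burden = 1182/19 − 1158/19 = 24/19; seller burden = 1158/19 − 1125/19 = 33/19.

Buyers bear 24/19, sellers bear 33/19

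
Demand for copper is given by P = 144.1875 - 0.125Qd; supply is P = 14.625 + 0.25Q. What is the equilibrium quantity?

Set the two price expressions equal: 144.1875 - 0.125Q = 14.625 + 0.25Q.
129.5625 = 0.375Q, so Q* = 345.5.
P* = 144.1875 − (0.125)(345.5) = 101.

Q* = 345.5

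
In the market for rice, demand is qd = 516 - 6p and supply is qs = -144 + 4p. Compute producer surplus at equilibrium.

Equilibrium: 516 - 6p = -144 + 4p gives p* = 66, q* = 120.
Supply starts at p = 36 (where qs = 0).
PS = ½(66 − 36)(120) = 1800.

Producer surplus = 1800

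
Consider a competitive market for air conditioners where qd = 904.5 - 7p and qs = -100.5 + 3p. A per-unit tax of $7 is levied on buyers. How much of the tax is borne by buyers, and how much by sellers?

Buyers bear $2.1, sellers bear $4.9

Pre-tax equilibrium: p* = 100.5, q* = 201.
Tax on buyers shifts demand to qd = 904.5 − 7(p + 7) = 855.5 - 7p.
855.5 - 7p = -100.5 + 3p gives seller price ps = 95.6; buyers pay pb = 95.6 + 7 = 102.6.
New quantity: q = 904.5 − 7(102.6) = 186.3.
Buyer burden = 102.6 − 100.5 = 2.1; seller burden = 100.5 − 95.6 = 4.9.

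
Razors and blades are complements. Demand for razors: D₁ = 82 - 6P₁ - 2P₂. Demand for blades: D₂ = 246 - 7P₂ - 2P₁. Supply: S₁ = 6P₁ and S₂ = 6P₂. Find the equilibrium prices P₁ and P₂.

Market 1: 82 - 6P₁ - 2P₂ = 6P₁ → 12P₁ + 2P₂ = 82.
Market 2: 13P₂ + 2P₁ = 246.
Eliminating P₂: 13×(1) − 2×(2) gives 152P₁ = 574, so P₁ = 287/76.
Back-substitute into (2): P₂ = (246 − 2×287/76) / 13 = 697/38.

P₁ = 287/76, P₂ = 697/38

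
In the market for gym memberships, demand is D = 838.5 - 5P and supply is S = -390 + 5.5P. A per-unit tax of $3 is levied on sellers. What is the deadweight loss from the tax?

Pre-tax equilibrium: P* = 117, Q* = 253.5.
Tax on sellers shifts supply to S = -390 + 5.5(P − 3) = -406.5 + 5.5P.
838.5 - 5P = -406.5 + 5.5P gives buyer price Pb = 830/7; sellers receive Ps = 830/7 − 3 = 809/7.
New quantity: Q = 838.5 − 5(830/7) = 3439/14.
DWL = ½ × 3 × (253.5 − 3439/14) = 165/14.

Deadweight loss = 165/14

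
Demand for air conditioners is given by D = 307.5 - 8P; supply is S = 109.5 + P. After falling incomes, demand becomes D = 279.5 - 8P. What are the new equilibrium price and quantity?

Original equilibrium: P* = 22, Q* = 131.5.
New equilibrium: 279.5 - 8P = 109.5 + P, so 170 = 9P and P' = 170/9; Q' = 279.5 − 8(170/9) = 2311/18.

P' = 170/9, Q' = 2311/18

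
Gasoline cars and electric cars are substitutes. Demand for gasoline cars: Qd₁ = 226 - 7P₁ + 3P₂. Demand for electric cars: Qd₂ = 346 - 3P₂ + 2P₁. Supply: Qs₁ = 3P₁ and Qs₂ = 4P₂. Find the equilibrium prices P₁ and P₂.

Market 1: 226 - 7P₁ + 3P₂ = 3P₁ → 10P₁ - 3P₂ = 226.
Market 2: 7P₂ - 2P₁ = 346.
Eliminating P₂: 7×(1) + 3×(2) gives 64P₁ = 2620, so P₁ = 40.9375.
Back-substitute into (2): P₂ = (346 + 2×40.9375) / 7 = 61.125.

P₁ = 40.9375, P₂ = 61.125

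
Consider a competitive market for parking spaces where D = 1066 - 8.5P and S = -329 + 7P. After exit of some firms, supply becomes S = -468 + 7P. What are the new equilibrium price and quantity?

Original equilibrium: P* = 90, Q* = 301.
New equilibrium: 1066 - 8.5P = -468 + 7P, so 1534 = 15.5P and P' = 3068/31; Q' = 1066 − 8.5(3068/31) = 6968/31.

P' = 3068/31, Q' = 6968/31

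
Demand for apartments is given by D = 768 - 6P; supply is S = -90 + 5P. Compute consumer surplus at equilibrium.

Equilibrium: 768 - 6P = -90 + 5P gives P* = 78, Q* = 300.
Demand choke price (D = 0): P = 128.
CS = ½(128 − 78)(300) = 7500.

Consumer surplus = 7500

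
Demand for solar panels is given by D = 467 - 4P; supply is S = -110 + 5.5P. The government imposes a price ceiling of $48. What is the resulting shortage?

Equilibrium price would be P* = 1154/19, so the ceiling at 48 binds.
At P = 48: D = 467 − 4(48) = 275, S = -110 + 5.5(48) = 154.
Shortage = 275 − 154 = 121.

Shortage = 121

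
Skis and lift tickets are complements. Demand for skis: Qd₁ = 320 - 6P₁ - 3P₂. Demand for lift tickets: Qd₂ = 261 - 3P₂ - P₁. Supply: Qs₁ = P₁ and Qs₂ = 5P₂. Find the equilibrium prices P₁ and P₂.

P₁ = 1777/53, P₂ = 1507/53

Market 1: 320 - 6P₁ - 3P₂ = P₁ → 7P₁ + 3P₂ = 320.
Market 2: 8P₂ + P₁ = 261.
Eliminating P₂: 8×(1) − 3×(2) gives 53P₁ = 1777, so P₁ = 1777/53.
Back-substitute into (2): P₂ = (261 − 1×1777/53) / 8 = 1507/53.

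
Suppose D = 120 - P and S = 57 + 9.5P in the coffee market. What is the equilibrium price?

Set D = S: 120 - P = 57 + 9.5P.
63 = 10.5P, so P* = 6.
Q* = 120 − 1(6) = 114.

P* = 6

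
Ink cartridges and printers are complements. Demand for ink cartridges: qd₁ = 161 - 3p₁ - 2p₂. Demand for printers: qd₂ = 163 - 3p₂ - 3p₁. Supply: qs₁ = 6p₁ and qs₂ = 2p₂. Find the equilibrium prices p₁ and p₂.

Market 1: 161 - 3p₁ - 2p₂ = 6p₁ → 9p₁ + 2p₂ = 161.
Market 2: 5p₂ + 3p₁ = 163.
Eliminating p₂: 5×(1) − 2×(2) gives 39p₁ = 479, so p₁ = 479/39.
Back-substitute into (2): p₂ = (163 − 3×479/39) / 5 = 328/13.

p₁ = 479/39, p₂ = 328/13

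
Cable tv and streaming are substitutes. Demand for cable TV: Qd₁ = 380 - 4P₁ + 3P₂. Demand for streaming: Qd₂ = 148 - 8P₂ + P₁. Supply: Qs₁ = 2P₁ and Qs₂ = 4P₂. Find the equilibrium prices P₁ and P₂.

Market 1: 380 - 4P₁ + 3P₂ = 2P₁ → 6P₁ - 3P₂ = 380.
Market 2: 12P₂ - P₁ = 148.
Eliminating P₂: 12×(1) + 3×(2) gives 69P₁ = 5004, so P₁ = 1668/23.
Back-substitute into (2): P₂ = (148 + 1×1668/23) / 12 = 1268/69.

P₁ = 1668/23, P₂ = 1268/69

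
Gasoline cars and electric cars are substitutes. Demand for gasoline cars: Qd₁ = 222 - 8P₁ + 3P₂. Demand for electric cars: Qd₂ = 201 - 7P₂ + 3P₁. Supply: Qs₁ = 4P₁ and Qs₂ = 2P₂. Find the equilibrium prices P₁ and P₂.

P₁ = 289/11, P₂ = 342/11

Market 1: 222 - 8P₁ + 3P₂ = 4P₁ → 12P₁ - 3P₂ = 222.
Market 2: 9P₂ - 3P₁ = 201.
Eliminating P₂: 9×(1) + 3×(2) gives 99P₁ = 2601, so P₁ = 289/11.
Back-substitute into (2): P₂ = (201 + 3×289/11) / 9 = 342/11.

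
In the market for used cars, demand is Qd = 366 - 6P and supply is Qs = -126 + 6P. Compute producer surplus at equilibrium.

Equilibrium: 366 - 6P = -126 + 6P gives P* = 41, Q* = 120.
Supply starts at P = 21 (where Qs = 0).
PS = ½(41 − 21)(120) = 1200.

Producer surplus = 1200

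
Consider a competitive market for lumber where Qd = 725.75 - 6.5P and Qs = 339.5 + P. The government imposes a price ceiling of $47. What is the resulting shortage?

Equilibrium price would be P* = 51.5, so the ceiling at 47 binds.
At P = 47: Qd = 725.75 − 6.5(47) = 420.25, Qs = 339.5 + 1(47) = 386.5.
Shortage = 420.25 − 386.5 = 33.75.

Shortage = 33.75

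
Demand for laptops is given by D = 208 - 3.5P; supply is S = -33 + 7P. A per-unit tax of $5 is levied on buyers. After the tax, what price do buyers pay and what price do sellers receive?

Pre-tax equilibrium: P* = 482/21, Q* = 383/3.
Tax on buyers shifts demand to D = 208 − 3.5(P + 5) = 190.5 - 3.5P.
190.5 - 3.5P = -33 + 7P gives seller price Ps = 149/7; buyers pay Pb = 149/7 + 5 = 184/7.
New quantity: Q = 208 − 3.5(184/7) = 116.

Buyers pay 184/7, sellers receive 149/7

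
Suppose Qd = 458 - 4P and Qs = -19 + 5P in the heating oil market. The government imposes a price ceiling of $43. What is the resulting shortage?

Shortage = 90

Equilibrium price would be P* = 53, so the ceiling at 43 binds.
At P = 43: Qd = 458 − 4(43) = 286, Qs = -19 + 5(43) = 196.
Shortage = 286 − 196 = 90.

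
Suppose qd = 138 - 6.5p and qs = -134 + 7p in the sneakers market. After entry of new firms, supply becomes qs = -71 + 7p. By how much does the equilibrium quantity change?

Δq = 91/3

Original equilibrium: p* = 544/27, q* = 190/27.
New equilibrium: 138 - 6.5p = -71 + 7p, so 209 = 13.5p and p' = 418/27; q' = 138 − 6.5(418/27) = 1009/27.
Change in quantity: 1009/27 − 190/27 = 91/3.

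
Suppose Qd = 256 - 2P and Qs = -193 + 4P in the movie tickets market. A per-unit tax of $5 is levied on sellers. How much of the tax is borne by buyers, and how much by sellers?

Pre-tax equilibrium: P* = 449/6, Q* = 319/3.
Tax on sellers shifts supply to Qs = -193 + 4(P − 5) = -213 + 4P.
256 - 2P = -213 + 4P gives buyer price Pb = 469/6; sellers receive Ps = 469/6 − 5 = 439/6.
New quantity: Q = 256 − 2(469/6) = 299/3.
Buyer burden = 469/6 − 449/6 = 10/3; seller burden = 449/6 − 439/6 = 5/3.

Buyers bear 10/3, sellers bear 5/3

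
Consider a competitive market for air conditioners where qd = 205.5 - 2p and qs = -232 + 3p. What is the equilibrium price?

p* = 87.5

Set qd = qs: 205.5 - 2p = -232 + 3p.
437.5 = 5p, so p* = 87.5.
q* = 205.5 − 2(87.5) = 30.5.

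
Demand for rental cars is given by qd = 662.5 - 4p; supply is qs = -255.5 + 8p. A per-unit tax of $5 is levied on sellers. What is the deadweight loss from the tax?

Pre-tax equilibrium: p* = 76.5, q* = 356.5.
Tax on sellers shifts supply to qs = -255.5 + 8(p − 5) = -295.5 + 8p.
662.5 - 4p = -295.5 + 8p gives buyer price pb = 479/6; sellers receive ps = 479/6 − 5 = 449/6.
New quantity: q = 662.5 − 4(479/6) = 2059/6.
DWL = ½ × 5 × (356.5 − 2059/6) = 100/3.

Deadweight loss = 100/3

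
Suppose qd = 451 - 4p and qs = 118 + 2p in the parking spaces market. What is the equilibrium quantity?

Set qd = qs: 451 - 4p = 118 + 2p.
333 = 6p, so p* = 55.5.
q* = 451 − 4(55.5) = 229.

q* = 229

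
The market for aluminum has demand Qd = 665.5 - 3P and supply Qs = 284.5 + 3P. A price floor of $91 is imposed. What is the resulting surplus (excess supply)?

Equilibrium price would be P* = 63.5, so the floor at 91 binds.
At P = 91: Qd = 392.5, Qs = 557.5.
Surplus = 557.5 − 392.5 = 165.

Surplus = 165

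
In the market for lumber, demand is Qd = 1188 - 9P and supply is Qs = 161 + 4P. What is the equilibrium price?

P* = 79

Set Qd = Qs: 1188 - 9P = 161 + 4P.
1027 = 13P, so P* = 79.
Q* = 1188 − 9(79) = 477.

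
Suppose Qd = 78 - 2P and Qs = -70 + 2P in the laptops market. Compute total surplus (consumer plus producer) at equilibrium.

Equilibrium: 78 - 2P = -70 + 2P gives P* = 37, Q* = 4.
Demand choke price: P = 39; supply starts at P = 35.
CS = ½(39 − 37)(4) = 4; PS = ½(37 − 35)(4) = 4.

Total surplus = 8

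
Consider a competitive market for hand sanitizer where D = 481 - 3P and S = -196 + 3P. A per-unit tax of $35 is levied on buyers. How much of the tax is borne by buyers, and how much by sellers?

Buyers bear $17.5, sellers bear $17.5

Pre-tax equilibrium: P* = 677/6, Q* = 142.5.
Tax on buyers shifts demand to D = 481 − 3(P + 35) = 376 - 3P.
376 - 3P = -196 + 3P gives seller price Ps = 286/3; buyers pay Pb = 286/3 + 35 = 391/3.
New quantity: Q = 481 − 3(391/3) = 90.
Buyer burden = 391/3 − 677/6 = 17.5; seller burden = 677/6 − 286/3 = 17.5.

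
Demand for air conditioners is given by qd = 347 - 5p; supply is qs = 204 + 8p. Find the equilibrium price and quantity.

Set qd = qs: 347 - 5p = 204 + 8p.
143 = 13p, so p* = 11.
q* = 347 − 5(11) = 292.

p* = 11, q* = 292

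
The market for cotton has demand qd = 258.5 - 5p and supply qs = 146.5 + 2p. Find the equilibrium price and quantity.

p* = 16, q* = 178.5

Set qd = qs: 258.5 - 5p = 146.5 + 2p.
112 = 7p, so p* = 16.
q* = 258.5 − 5(16) = 178.5.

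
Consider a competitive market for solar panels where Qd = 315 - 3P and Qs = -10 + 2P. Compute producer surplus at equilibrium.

Producer surplus = 3600

Equilibrium: 315 - 3P = -10 + 2P gives P* = 65, Q* = 120.
Supply starts at P = 5 (where Qs = 0).
PS = ½(65 − 5)(120) = 3600.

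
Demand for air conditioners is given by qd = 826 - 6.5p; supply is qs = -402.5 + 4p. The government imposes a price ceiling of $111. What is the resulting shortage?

Shortage = 63

Equilibrium price would be p* = 117, so the ceiling at 111 binds.
At p = 111: qd = 826 − 6.5(111) = 104.5, qs = -402.5 + 4(111) = 41.5.
Shortage = 104.5 − 41.5 = 63.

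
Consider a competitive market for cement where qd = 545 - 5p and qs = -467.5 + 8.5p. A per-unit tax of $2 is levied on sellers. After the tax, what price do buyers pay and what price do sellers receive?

Pre-tax equilibrium: p* = 75, q* = 170.
Tax on sellers shifts supply to qs = -467.5 + 8.5(p − 2) = -484.5 + 8.5p.
545 - 5p = -484.5 + 8.5p gives buyer price pb = 2059/27; sellers receive ps = 2059/27 − 2 = 2005/27.
New quantity: q = 545 − 5(2059/27) = 4420/27.

Buyers pay 2059/27, sellers receive 2005/27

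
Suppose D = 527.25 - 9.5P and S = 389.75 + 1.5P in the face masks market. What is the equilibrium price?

Set D = S: 527.25 - 9.5P = 389.75 + 1.5P.
137.5 = 11P, so P* = 12.5.
Q* = 527.25 − 9.5(12.5) = 408.5.

P* = 12.5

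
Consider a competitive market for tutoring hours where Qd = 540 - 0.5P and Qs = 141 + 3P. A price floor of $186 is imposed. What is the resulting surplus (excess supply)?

Surplus = 252

Equilibrium price would be P* = 114, so the floor at 186 binds.
At P = 186: Qd = 447, Qs = 699.
Surplus = 699 − 447 = 252.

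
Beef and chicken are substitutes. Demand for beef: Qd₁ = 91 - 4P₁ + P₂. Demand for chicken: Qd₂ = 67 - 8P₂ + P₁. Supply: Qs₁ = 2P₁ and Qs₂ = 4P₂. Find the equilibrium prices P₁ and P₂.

P₁ = 1159/71, P₂ = 493/71

Market 1: 91 - 4P₁ + P₂ = 2P₁ → 6P₁ - P₂ = 91.
Market 2: 12P₂ - P₁ = 67.
Eliminating P₂: 12×(1) + 1×(2) gives 71P₁ = 1159, so P₁ = 1159/71.
Back-substitute into (2): P₂ = (67 + 1×1159/71) / 12 = 493/71.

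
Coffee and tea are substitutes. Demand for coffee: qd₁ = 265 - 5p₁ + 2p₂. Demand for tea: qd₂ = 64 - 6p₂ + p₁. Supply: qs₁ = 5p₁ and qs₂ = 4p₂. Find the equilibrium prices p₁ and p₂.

Market 1: 265 - 5p₁ + 2p₂ = 5p₁ → 10p₁ - 2p₂ = 265.
Market 2: 10p₂ - p₁ = 64.
Eliminating p₂: 10×(1) + 2×(2) gives 98p₁ = 2778, so p₁ = 1389/49.
Back-substitute into (2): p₂ = (64 + 1×1389/49) / 10 = 905/98.

p₁ = 1389/49, p₂ = 905/98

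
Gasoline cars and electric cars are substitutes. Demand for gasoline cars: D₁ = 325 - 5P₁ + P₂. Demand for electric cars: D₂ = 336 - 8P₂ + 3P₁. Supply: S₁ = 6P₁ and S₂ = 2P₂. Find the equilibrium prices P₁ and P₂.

Market 1: 325 - 5P₁ + P₂ = 6P₁ → 11P₁ - P₂ = 325.
Market 2: 10P₂ - 3P₁ = 336.
Eliminating P₂: 10×(1) + 1×(2) gives 107P₁ = 3586, so P₁ = 3586/107.
Back-substitute into (2): P₂ = (336 + 3×3586/107) / 10 = 4671/107.

P₁ = 3586/107, P₂ = 4671/107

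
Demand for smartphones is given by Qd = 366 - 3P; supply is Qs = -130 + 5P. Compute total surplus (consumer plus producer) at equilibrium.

Equilibrium: 366 - 3P = -130 + 5P gives P* = 62, Q* = 180.
Demand choke price: P = 122; supply starts at P = 26.
CS = ½(122 − 62)(180) = 5400; PS = ½(62 − 26)(180) = 3240.

Total surplus = 8640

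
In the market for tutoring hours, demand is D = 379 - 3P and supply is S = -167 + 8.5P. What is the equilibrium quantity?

Set D = S: 379 - 3P = -167 + 8.5P.
546 = 11.5P, so P* = 1092/23.
Q* = 379 − 3(1092/23) = 5441/23.

Q* = 5441/23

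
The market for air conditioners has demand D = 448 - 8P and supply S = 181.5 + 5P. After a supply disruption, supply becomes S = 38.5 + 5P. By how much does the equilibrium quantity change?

Original equilibrium: P* = 20.5, Q* = 284.
New equilibrium: 448 - 8P = 38.5 + 5P, so 409.5 = 13P and P' = 31.5; Q' = 448 − 8(31.5) = 196.
Change in quantity: 196 − 284 = -88.

ΔQ = -88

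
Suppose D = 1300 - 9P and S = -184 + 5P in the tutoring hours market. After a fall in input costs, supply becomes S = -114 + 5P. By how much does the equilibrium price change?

ΔP = -5

Original equilibrium: P* = 106, Q* = 346.
New equilibrium: 1300 - 9P = -114 + 5P, so 1414 = 14P and P' = 101; Q' = 1300 − 9(101) = 391.
Change in price: 101 − 106 = -5.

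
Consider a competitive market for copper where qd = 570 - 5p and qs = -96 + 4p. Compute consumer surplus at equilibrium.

Equilibrium: 570 - 5p = -96 + 4p gives p* = 74, q* = 200.
Demand choke price (qd = 0): p = 114.
CS = ½(114 − 74)(200) = 4000.

Consumer surplus = 4000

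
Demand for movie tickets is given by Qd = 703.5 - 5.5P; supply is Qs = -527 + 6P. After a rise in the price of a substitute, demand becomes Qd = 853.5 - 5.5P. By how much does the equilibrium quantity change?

ΔQ = 1800/23

Original equilibrium: P* = 107, Q* = 115.
New equilibrium: 853.5 - 5.5P = -527 + 6P, so 1380.5 = 11.5P and P' = 2761/23; Q' = 853.5 − 5.5(2761/23) = 4445/23.
Change in quantity: 4445/23 − 115 = 1800/23.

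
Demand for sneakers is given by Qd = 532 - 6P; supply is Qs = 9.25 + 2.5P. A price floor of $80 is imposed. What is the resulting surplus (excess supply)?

Surplus = 157.25

Equilibrium price would be P* = 61.5, so the floor at 80 binds.
At P = 80: Qd = 52, Qs = 209.25.
Surplus = 209.25 − 52 = 157.25.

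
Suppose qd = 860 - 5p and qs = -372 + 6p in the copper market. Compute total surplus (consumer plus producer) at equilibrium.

Total surplus = 16500

Equilibrium: 860 - 5p = -372 + 6p gives p* = 112, q* = 300.
Demand choke price: p = 172; supply starts at p = 62.
CS = ½(172 − 112)(300) = 9000; PS = ½(112 − 62)(300) = 7500.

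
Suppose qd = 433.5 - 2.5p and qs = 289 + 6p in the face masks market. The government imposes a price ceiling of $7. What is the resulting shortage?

Shortage = 85

Equilibrium price would be p* = 17, so the ceiling at 7 binds.
At p = 7: qd = 433.5 − 2.5(7) = 416, qs = 289 + 6(7) = 331.
Shortage = 416 − 331 = 85.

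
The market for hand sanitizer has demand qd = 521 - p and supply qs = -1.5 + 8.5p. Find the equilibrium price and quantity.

Set qd = qs: 521 - p = -1.5 + 8.5p.
522.5 = 9.5p, so p* = 55.
q* = 521 − 1(55) = 466.

p* = 55, q* = 466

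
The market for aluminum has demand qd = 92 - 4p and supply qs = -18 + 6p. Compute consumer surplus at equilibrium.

Equilibrium: 92 - 4p = -18 + 6p gives p* = 11, q* = 48.
Demand choke price (qd = 0): p = 23.
CS = ½(23 − 11)(48) = 288.

Consumer surplus = 288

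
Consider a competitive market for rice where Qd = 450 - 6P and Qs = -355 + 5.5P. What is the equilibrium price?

Set Qd = Qs: 450 - 6P = -355 + 5.5P.
805 = 11.5P, so P* = 70.
Q* = 450 − 6(70) = 30.

P* = 70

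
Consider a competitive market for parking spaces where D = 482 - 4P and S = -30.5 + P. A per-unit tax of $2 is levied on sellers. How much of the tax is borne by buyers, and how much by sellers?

Pre-tax equilibrium: P* = 102.5, Q* = 72.
Tax on sellers shifts supply to S = -30.5 + 1(P − 2) = -32.5 + P.
482 - 4P = -32.5 + P gives buyer price Pb = 102.9; sellers receive Ps = 102.9 − 2 = 100.9.
New quantity: Q = 482 − 4(102.9) = 70.4.
Buyer burden = 102.9 − 102.5 = 0.4; seller burden = 102.5 − 100.9 = 1.6.

Buyers bear $0.4, sellers bear $1.6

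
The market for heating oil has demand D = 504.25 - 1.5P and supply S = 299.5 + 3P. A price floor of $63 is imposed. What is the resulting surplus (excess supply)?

Surplus = 78.75

Equilibrium price would be P* = 45.5, so the floor at 63 binds.
At P = 63: D = 409.75, S = 488.5.
Surplus = 488.5 − 409.75 = 78.75.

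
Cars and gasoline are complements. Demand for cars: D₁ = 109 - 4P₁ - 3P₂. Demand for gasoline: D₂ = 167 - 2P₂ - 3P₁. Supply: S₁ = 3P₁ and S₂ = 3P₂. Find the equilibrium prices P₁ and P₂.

P₁ = 22/13, P₂ = 421/13

Market 1: 109 - 4P₁ - 3P₂ = 3P₁ → 7P₁ + 3P₂ = 109.
Market 2: 5P₂ + 3P₁ = 167.
Eliminating P₂: 5×(1) − 3×(2) gives 26P₁ = 44, so P₁ = 22/13.
Back-substitute into (2): P₂ = (167 − 3×22/13) / 5 = 421/13.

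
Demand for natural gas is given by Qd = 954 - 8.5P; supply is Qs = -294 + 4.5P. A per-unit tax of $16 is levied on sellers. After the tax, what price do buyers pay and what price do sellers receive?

Buyers pay 1320/13, sellers receive 1112/13

Pre-tax equilibrium: P* = 96, Q* = 138.
Tax on sellers shifts supply to Qs = -294 + 4.5(P − 16) = -366 + 4.5P.
954 - 8.5P = -366 + 4.5P gives buyer price Pb = 1320/13; sellers receive Ps = 1320/13 − 16 = 1112/13.
New quantity: Q = 954 − 8.5(1320/13) = 1182/13.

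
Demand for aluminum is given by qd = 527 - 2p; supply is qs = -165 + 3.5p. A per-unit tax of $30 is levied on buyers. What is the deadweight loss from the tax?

Pre-tax equilibrium: p* = 1384/11, q* = 3029/11.
Tax on buyers shifts demand to qd = 527 − 2(p + 30) = 467 - 2p.
467 - 2p = -165 + 3.5p gives seller price ps = 1264/11; buyers pay pb = 1264/11 + 30 = 1594/11.
New quantity: q = 527 − 2(1594/11) = 2609/11.
DWL = ½ × 30 × (3029/11 − 2609/11) = 6300/11.

Deadweight loss = 6300/11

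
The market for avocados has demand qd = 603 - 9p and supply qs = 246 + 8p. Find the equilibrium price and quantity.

Set qd = qs: 603 - 9p = 246 + 8p.
357 = 17p, so p* = 21.
q* = 603 − 9(21) = 414.

p* = 21, q* = 414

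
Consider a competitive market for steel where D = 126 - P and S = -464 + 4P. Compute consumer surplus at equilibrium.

Equilibrium: 126 - P = -464 + 4P gives P* = 118, Q* = 8.
Demand choke price (D = 0): P = 126.
CS = ½(126 − 118)(8) = 32.

Consumer surplus = 32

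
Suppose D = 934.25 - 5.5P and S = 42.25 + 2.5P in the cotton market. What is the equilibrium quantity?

Q* = 321

Set D = S: 934.25 - 5.5P = 42.25 + 2.5P.
892 = 8P, so P* = 111.5.
Q* = 934.25 − 5.5(111.5) = 321.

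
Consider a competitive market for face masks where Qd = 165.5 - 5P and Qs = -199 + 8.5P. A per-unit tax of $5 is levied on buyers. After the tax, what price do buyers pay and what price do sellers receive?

Buyers pay 814/27, sellers receive 679/27

Pre-tax equilibrium: P* = 27, Q* = 30.5.
Tax on buyers shifts demand to Qd = 165.5 − 5(P + 5) = 140.5 - 5P.
140.5 - 5P = -199 + 8.5P gives seller price Ps = 679/27; buyers pay Pb = 679/27 + 5 = 814/27.
New quantity: Q = 165.5 − 5(814/27) = 797/54.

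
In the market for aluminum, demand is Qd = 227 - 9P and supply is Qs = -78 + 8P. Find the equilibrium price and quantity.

P* = 305/17, Q* = 1114/17

Set Qd = Qs: 227 - 9P = -78 + 8P.
305 = 17P, so P* = 305/17.
Q* = 227 − 9(305/17) = 1114/17.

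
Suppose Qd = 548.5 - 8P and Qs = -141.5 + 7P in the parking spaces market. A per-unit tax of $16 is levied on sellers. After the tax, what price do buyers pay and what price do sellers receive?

Pre-tax equilibrium: P* = 46, Q* = 180.5.
Tax on sellers shifts supply to Qs = -141.5 + 7(P − 16) = -253.5 + 7P.
548.5 - 8P = -253.5 + 7P gives buyer price Pb = 802/15; sellers receive Ps = 802/15 − 16 = 562/15.
New quantity: Q = 548.5 − 8(802/15) = 3623/30.

Buyers pay 802/15, sellers receive 562/15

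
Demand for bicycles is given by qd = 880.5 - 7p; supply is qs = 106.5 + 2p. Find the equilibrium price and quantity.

Set qd = qs: 880.5 - 7p = 106.5 + 2p.
774 = 9p, so p* = 86.
q* = 880.5 − 7(86) = 278.5.

p* = 86, q* = 278.5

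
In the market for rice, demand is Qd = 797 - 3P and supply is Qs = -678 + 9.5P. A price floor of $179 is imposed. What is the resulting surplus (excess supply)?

Equilibrium price would be P* = 118, so the floor at 179 binds.
At P = 179: Qd = 260, Qs = 1022.5.
Surplus = 1022.5 − 260 = 762.5.

Surplus = 762.5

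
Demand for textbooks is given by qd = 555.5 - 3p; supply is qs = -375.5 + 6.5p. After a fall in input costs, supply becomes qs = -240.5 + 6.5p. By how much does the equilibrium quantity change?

Δq = 810/19

Original equilibrium: p* = 98, q* = 261.5.
New equilibrium: 555.5 - 3p = -240.5 + 6.5p, so 796 = 9.5p and p' = 1592/19; q' = 555.5 − 3(1592/19) = 11557/38.
Change in quantity: 11557/38 − 261.5 = 810/19.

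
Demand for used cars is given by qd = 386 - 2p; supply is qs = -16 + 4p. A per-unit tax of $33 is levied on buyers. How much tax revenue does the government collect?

Pre-tax equilibrium: p* = 67, q* = 252.
Tax on buyers shifts demand to qd = 386 − 2(p + 33) = 320 - 2p.
320 - 2p = -16 + 4p gives seller price ps = 56; buyers pay pb = 56 + 33 = 89.
New quantity: q = 386 − 2(89) = 208.
Revenue = 33 × 208 = 6864.

Tax revenue = 6864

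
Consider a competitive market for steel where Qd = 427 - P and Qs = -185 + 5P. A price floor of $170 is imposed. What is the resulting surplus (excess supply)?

Equilibrium price would be P* = 102, so the floor at 170 binds.
At P = 170: Qd = 257, Qs = 665.
Surplus = 665 − 257 = 408.

Surplus = 408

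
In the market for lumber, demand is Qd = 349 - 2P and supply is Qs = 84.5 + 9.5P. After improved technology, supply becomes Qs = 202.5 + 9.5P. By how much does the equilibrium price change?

ΔP = -236/23

Original equilibrium: P* = 23, Q* = 303.
New equilibrium: 349 - 2P = 202.5 + 9.5P, so 146.5 = 11.5P and P' = 293/23; Q' = 349 − 2(293/23) = 7441/23.
Change in price: 293/23 − 23 = -236/23.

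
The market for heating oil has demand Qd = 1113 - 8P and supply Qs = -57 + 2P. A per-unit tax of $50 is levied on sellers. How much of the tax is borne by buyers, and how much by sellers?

Buyers bear $10, sellers bear $40

Pre-tax equilibrium: P* = 117, Q* = 177.
Tax on sellers shifts supply to Qs = -57 + 2(P − 50) = -157 + 2P.
1113 - 8P = -157 + 2P gives buyer price Pb = 127; sellers receive Ps = 127 − 50 = 77.
New quantity: Q = 1113 − 8(127) = 97.
Buyer burden = 127 − 117 = 10; seller burden = 117 − 77 = 40.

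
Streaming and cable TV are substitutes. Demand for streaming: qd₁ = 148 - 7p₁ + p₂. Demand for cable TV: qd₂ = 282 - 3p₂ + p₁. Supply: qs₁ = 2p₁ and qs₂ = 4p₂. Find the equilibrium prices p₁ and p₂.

p₁ = 659/31, p₂ = 1343/31

Market 1: 148 - 7p₁ + p₂ = 2p₁ → 9p₁ - p₂ = 148.
Market 2: 7p₂ - p₁ = 282.
Eliminating p₂: 7×(1) + 1×(2) gives 62p₁ = 1318, so p₁ = 659/31.
Back-substitute into (2): p₂ = (282 + 1×659/31) / 7 = 1343/31.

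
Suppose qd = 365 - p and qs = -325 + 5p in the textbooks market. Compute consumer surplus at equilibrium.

Consumer surplus = 31250

Equilibrium: 365 - p = -325 + 5p gives p* = 115, q* = 250.
Demand choke price (qd = 0): p = 365.
CS = ½(365 − 115)(250) = 31250.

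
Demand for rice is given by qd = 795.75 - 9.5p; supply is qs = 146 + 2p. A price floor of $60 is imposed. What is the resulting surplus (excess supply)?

Surplus = 40.25

Equilibrium price would be p* = 56.5, so the floor at 60 binds.
At p = 60: qd = 225.75, qs = 266.
Surplus = 266 − 225.75 = 40.25.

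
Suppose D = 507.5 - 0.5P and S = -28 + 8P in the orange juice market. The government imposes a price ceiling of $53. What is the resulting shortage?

Equilibrium price would be P* = 63, so the ceiling at 53 binds.
At P = 53: D = 507.5 − 0.5(53) = 481, S = -28 + 8(53) = 396.
Shortage = 481 − 396 = 85.

Shortage = 85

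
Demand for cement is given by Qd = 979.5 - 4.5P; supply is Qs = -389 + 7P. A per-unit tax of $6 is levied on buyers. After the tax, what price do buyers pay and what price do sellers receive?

Buyers pay 2821/23, sellers receive 2683/23

Pre-tax equilibrium: P* = 119, Q* = 444.
Tax on buyers shifts demand to Qd = 979.5 − 4.5(P + 6) = 952.5 - 4.5P.
952.5 - 4.5P = -389 + 7P gives seller price Ps = 2683/23; buyers pay Pb = 2683/23 + 6 = 2821/23.
New quantity: Q = 979.5 − 4.5(2821/23) = 9834/23.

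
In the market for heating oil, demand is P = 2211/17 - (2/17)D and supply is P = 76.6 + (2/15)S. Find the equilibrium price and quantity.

P* = 105, Q* = 213

Set the two price expressions equal: 2211/17 - (2/17)Q = 76.6 + (2/15)Q.
4544/85 = (64/255)Q, so Q* = 213.
P* = 2211/17 − (2/17)(213) = 105.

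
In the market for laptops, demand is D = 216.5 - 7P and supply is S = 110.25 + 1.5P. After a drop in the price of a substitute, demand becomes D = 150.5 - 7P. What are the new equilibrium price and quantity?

P' = 161/34, Q' = 1995/17

Original equilibrium: P* = 12.5, Q* = 129.
New equilibrium: 150.5 - 7P = 110.25 + 1.5P, so 40.25 = 8.5P and P' = 161/34; Q' = 150.5 − 7(161/34) = 1995/17.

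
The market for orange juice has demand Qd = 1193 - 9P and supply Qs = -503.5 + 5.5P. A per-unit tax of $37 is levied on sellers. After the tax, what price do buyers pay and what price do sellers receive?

Pre-tax equilibrium: P* = 117, Q* = 140.
Tax on sellers shifts supply to Qs = -503.5 + 5.5(P − 37) = -707 + 5.5P.
1193 - 9P = -707 + 5.5P gives buyer price Pb = 3800/29; sellers receive Ps = 3800/29 − 37 = 2727/29.
New quantity: Q = 1193 − 9(3800/29) = 397/29.

Buyers pay 3800/29, sellers receive 2727/29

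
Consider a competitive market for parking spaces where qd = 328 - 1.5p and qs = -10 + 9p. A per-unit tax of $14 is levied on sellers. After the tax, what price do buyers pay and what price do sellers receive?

Pre-tax equilibrium: p* = 676/21, q* = 1958/7.
Tax on sellers shifts supply to qs = -10 + 9(p − 14) = -136 + 9p.
328 - 1.5p = -136 + 9p gives buyer price pb = 928/21; sellers receive ps = 928/21 − 14 = 634/21.
New quantity: q = 328 − 1.5(928/21) = 1832/7.

Buyers pay 928/21, sellers receive 634/21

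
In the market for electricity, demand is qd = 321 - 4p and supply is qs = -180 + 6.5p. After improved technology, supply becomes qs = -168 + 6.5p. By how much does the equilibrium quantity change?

Original equilibrium: p* = 334/7, q* = 911/7.
New equilibrium: 321 - 4p = -168 + 6.5p, so 489 = 10.5p and p' = 326/7; q' = 321 − 4(326/7) = 943/7.
Change in quantity: 943/7 − 911/7 = 32/7.

Δq = 32/7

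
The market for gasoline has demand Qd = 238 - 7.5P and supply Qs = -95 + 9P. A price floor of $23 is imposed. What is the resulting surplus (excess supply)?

Surplus = 46.5

Equilibrium price would be P* = 222/11, so the floor at 23 binds.
At P = 23: Qd = 65.5, Qs = 112.
Surplus = 112 − 65.5 = 46.5.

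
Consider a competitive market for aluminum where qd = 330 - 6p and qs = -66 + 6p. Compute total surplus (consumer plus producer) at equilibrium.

Equilibrium: 330 - 6p = -66 + 6p gives p* = 33, q* = 132.
Demand choke price: p = 55; supply starts at p = 11.
CS = ½(55 − 33)(132) = 1452; PS = ½(33 − 11)(132) = 1452.

Total surplus = 2904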